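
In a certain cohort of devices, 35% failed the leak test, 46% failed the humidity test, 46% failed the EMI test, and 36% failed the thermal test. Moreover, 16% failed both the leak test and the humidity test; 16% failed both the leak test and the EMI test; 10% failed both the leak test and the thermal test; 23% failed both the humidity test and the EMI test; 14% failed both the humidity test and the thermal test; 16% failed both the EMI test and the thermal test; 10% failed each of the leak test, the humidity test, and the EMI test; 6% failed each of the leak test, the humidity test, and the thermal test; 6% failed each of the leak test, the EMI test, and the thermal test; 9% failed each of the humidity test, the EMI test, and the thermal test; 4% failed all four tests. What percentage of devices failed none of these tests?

5%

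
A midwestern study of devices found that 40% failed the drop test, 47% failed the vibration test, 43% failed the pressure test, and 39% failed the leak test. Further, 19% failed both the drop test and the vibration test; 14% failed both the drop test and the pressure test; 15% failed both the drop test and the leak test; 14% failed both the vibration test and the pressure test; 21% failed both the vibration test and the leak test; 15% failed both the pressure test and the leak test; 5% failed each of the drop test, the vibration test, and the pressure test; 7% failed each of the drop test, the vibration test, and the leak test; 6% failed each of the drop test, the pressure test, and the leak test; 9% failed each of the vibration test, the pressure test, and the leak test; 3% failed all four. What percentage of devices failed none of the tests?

P(union) = 40 + 47 + 43 + 39 − 19 − 14 − 15 − 14 − 21 − 15 + 5 + 7 + 6 + 9 − 3 = 95%
P(none) = 100% − 95% = 5%

5%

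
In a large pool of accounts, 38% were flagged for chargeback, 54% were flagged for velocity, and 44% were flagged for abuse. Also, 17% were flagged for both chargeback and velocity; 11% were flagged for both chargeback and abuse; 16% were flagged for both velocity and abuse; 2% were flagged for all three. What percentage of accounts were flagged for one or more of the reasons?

94%

P(at least one) = 38 + 54 + 44 − 17 − 11 − 16 + 2 = 94%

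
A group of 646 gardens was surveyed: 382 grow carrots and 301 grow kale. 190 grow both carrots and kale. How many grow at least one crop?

|at least one| = 382 + 301 − 190 = 493

493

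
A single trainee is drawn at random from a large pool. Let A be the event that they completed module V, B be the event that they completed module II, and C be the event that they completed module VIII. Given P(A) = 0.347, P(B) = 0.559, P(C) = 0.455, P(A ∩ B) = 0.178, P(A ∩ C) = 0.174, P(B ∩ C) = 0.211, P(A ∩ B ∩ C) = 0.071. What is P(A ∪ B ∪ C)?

0.869

Using inclusion–exclusion:
P(A ∪ B ∪ C) = 0.347 + 0.559 + 0.455 − 0.178 − 0.174 − 0.211 + 0.071 = 0.869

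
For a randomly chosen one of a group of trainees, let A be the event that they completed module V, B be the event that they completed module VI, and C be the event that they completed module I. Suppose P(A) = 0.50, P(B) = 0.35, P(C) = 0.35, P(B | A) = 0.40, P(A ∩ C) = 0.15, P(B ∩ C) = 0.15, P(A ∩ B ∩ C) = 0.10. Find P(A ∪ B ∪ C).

0.80

P(A ∩ B) = P(A)·P(B|A) = 0.50 × 0.40 = 0.20
Apply inclusion-exclusion:
P(A ∪ B ∪ C) = 0.50 + 0.35 + 0.35 − 0.20 − 0.15 − 0.15 + 0.10 = 0.80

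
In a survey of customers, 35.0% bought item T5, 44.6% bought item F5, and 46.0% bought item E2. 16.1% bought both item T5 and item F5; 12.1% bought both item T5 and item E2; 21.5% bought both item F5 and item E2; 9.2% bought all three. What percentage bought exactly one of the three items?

Using the inclusion–exclusion count for exactly one event:
P(exactly one) = 35.0 + 44.6 + 46.0 − 2·16.1 − 2·12.1 − 2·21.5 + 3·9.2 = 53.8%

53.8%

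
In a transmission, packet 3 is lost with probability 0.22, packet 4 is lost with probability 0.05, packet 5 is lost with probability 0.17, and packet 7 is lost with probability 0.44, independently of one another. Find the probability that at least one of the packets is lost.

0.6555832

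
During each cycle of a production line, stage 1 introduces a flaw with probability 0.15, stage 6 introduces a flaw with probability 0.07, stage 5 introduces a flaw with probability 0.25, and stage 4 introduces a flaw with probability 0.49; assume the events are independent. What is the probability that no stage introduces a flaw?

0.30236625

Since the events are independent, P(none) is the product of the individual non-occurrence probabilities.
P(none) = (1 − 0.15) × (1 − 0.07) × (1 − 0.25) × (1 − 0.49) = 0.85 × 0.93 × 0.75 × 0.51 = 0.30236625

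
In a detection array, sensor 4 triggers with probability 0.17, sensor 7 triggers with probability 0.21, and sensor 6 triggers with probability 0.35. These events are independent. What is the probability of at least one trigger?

0.573795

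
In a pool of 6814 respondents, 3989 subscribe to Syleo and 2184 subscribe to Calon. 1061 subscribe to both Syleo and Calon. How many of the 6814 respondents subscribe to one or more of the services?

5112

N(≥1) = 3989 + 2184 − 1061 = 5112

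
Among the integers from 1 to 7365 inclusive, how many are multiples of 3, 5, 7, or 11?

4305

2455 + 1473 + 1052 + 669 − 491 − 350 − 223 − 210 − 133 − 95 + 70 + 44 + 31 + 19 − 6 = 4305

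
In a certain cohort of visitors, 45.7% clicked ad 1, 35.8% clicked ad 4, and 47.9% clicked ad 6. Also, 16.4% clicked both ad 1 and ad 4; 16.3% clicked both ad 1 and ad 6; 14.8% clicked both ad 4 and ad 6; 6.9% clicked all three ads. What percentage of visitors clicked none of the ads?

11.2%

By inclusion–exclusion:
P(≥1) = 45.7 + 35.8 + 47.9 − 16.4 − 16.3 − 14.8 + 6.9 = 88.8%
P(none) = 100% − 88.8% = 11.2%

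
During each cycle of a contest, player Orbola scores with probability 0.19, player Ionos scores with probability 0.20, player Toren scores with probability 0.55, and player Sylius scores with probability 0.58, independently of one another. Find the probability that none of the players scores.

P(none) = (1 − 0.19) × (1 − 0.20) × (1 − 0.55) × (1 − 0.58) = 0.81 × 0.80 × 0.45 × 0.42 = 0.122472

0.122472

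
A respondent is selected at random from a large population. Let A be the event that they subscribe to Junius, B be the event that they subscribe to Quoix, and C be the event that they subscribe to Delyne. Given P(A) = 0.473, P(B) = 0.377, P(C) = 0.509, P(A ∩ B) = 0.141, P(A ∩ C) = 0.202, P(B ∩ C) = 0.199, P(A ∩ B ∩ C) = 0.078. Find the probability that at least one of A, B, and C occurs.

0.895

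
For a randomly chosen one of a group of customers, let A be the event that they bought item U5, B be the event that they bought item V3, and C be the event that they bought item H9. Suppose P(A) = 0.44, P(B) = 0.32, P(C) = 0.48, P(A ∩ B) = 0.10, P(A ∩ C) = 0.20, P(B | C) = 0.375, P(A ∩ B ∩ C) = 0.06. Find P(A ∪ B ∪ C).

P(B ∩ C) = P(C)·P(B|C) = 0.48 × 0.375 = 0.18
Apply inclusion-exclusion:
P(A ∪ B ∪ C) = 0.44 + 0.32 + 0.48 − 0.10 − 0.20 − 0.18 + 0.06 = 0.82

0.82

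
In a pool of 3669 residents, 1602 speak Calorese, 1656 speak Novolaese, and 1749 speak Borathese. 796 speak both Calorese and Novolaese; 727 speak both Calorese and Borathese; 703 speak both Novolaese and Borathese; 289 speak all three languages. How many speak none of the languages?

By inclusion–exclusion:
|at least one| = 1602 + 1656 + 1749 − 796 − 727 − 703 + 289 = 3070
None: 3669 − 3070 = 599

599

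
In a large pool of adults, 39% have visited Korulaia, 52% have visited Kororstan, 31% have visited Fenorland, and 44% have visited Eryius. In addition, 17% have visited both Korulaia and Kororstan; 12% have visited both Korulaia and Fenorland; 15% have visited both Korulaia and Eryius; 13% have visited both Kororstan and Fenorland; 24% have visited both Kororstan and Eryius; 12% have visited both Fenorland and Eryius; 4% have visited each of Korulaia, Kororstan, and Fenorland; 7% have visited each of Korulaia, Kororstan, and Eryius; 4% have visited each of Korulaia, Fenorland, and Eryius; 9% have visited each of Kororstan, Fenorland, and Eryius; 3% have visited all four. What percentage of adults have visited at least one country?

P(at least one) = 39 + 52 + 31 + 44 − 17 − 12 − 15 − 13 − 24 − 12 + 4 + 7 + 4 + 9 − 3 = 94%

94%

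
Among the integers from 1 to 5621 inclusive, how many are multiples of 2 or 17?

⌊5621/2⌋ + ⌊5621/17⌋ − ⌊5621/34⌋ = 2810 + 330 − 165 = 2975

2975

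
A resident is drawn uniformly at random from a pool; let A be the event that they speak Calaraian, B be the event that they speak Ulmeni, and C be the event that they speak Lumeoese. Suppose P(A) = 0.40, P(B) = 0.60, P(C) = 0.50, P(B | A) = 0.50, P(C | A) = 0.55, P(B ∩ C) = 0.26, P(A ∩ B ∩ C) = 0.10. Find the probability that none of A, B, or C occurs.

P(A ∩ B) = P(A)·P(B|A) = 0.40 × 0.50 = 0.20
P(A ∩ C) = P(A)·P(C|A) = 0.40 × 0.55 = 0.22
By inclusion–exclusion:
P(A ∪ B ∪ C) = 0.40 + 0.60 + 0.50 − 0.20 − 0.22 − 0.26 + 0.10 = 0.92
P(none) = 1 − 0.92 = 0.08

0.08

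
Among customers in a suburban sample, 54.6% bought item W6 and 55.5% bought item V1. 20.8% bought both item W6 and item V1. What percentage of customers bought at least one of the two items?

89.3%

P(union) = 54.6 + 55.5 − 20.8 = 89.3%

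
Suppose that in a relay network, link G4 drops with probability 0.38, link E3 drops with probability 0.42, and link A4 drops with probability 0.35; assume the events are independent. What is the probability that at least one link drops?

Since the events are independent, P(none) is the product of the individual non-occurrence probabilities.
P(none) = (1 − 0.38) × (1 − 0.42) × (1 − 0.35) = 0.62 × 0.58 × 0.65 = 0.23374
P(at least one) = 1 − 0.23374 = 0.76626

0.76626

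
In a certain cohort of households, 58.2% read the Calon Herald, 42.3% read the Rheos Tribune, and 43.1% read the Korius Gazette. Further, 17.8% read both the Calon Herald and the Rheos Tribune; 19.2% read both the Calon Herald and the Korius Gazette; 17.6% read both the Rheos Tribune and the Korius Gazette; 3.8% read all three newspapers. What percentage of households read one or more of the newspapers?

Inclusion–exclusion gives
P(≥1) = 58.2 + 42.3 + 43.1 − 17.8 − 19.2 − 17.6 + 3.8 = 92.8%

92.8%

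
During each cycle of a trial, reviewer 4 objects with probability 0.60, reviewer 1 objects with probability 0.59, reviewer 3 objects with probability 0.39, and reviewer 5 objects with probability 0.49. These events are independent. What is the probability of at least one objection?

0.9489796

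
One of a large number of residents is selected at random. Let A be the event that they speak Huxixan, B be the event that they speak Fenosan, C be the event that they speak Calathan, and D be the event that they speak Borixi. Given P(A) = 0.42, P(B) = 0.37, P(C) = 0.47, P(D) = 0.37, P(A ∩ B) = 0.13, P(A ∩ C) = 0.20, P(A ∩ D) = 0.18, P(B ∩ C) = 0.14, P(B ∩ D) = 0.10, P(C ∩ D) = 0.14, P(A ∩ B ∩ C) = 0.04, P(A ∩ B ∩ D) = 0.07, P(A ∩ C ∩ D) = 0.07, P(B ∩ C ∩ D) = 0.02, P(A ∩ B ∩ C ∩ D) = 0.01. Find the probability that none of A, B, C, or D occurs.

P(A ∪ B ∪ C ∪ D) = 0.42 + 0.37 + 0.47 + 0.37 − 0.13 − 0.20 − 0.18 − 0.14 − 0.10 − 0.14 + 0.04 + 0.07 + 0.07 + 0.02 − 0.01 = 0.93
P(none) = 1 − 0.93 = 0.07

0.07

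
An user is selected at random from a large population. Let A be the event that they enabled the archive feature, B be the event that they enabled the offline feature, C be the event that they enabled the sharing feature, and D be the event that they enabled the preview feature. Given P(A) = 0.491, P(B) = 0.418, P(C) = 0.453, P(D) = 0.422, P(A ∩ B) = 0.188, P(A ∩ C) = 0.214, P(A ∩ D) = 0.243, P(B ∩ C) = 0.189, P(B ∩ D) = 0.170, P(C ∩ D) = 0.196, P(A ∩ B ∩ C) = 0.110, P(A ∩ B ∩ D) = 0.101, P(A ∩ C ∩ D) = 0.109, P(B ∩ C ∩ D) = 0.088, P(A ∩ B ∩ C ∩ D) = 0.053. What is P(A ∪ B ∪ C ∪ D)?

By inclusion–exclusion:
P(A ∪ B ∪ C ∪ D) = 0.491 + 0.418 + 0.453 + 0.422 − 0.188 − 0.214 − 0.243 − 0.189 − 0.170 − 0.196 + 0.110 + 0.101 + 0.109 + 0.088 − 0.053 = 0.939

0.939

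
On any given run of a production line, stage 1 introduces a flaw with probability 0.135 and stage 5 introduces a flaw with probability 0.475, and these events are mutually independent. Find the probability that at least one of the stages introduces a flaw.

P(none) = (1 − 0.135) × (1 − 0.475) = 0.865 × 0.525 = 0.454125
P(at least one) = 1 − 0.454125 = 0.545875

0.545875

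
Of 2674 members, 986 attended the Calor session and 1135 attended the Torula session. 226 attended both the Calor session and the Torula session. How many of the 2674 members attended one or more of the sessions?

1895

By inclusion-exclusion,
|union| = 986 + 1135 − 226 = 1895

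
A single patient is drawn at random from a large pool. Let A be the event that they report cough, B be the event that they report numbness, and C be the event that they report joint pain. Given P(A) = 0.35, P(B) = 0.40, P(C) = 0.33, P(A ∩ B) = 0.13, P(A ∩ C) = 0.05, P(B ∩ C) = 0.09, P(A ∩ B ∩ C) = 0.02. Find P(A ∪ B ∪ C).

P(A ∪ B ∪ C) = 0.35 + 0.40 + 0.33 − 0.13 − 0.05 − 0.09 + 0.02 = 0.83

0.83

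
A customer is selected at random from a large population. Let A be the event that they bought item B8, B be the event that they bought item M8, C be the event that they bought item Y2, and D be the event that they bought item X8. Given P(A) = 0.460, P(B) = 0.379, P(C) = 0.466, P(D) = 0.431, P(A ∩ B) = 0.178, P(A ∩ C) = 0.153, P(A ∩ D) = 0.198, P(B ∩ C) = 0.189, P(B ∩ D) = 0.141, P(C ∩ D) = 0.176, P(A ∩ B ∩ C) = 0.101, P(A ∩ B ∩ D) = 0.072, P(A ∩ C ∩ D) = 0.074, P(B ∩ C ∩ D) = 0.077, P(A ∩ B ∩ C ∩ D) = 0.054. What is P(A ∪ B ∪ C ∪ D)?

0.971

Inclusion–exclusion gives
P(A ∪ B ∪ C ∪ D) = 0.460 + 0.379 + 0.466 + 0.431 − 0.178 − 0.153 − 0.198 − 0.189 − 0.141 − 0.176 + 0.101 + 0.072 + 0.074 + 0.077 − 0.054 = 0.971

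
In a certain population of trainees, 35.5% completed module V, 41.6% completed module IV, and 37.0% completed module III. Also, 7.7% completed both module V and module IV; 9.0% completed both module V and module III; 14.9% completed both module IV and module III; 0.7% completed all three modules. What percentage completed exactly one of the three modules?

P(exactly one) = 35.5 + 41.6 + 37.0 − 2·7.7 − 2·9.0 − 2·14.9 + 3·0.7 = 53.0%

53.0%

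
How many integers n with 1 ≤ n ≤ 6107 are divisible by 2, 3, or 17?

⌊6107/2⌋ + ⌊6107/3⌋ + ⌊6107/17⌋ − ⌊6107/6⌋ − ⌊6107/34⌋ − ⌊6107/51⌋ + ⌊6107/102⌋ = 3053 + 2035 + 359 − 1017 − 179 − 119 + 59 = 4191

4191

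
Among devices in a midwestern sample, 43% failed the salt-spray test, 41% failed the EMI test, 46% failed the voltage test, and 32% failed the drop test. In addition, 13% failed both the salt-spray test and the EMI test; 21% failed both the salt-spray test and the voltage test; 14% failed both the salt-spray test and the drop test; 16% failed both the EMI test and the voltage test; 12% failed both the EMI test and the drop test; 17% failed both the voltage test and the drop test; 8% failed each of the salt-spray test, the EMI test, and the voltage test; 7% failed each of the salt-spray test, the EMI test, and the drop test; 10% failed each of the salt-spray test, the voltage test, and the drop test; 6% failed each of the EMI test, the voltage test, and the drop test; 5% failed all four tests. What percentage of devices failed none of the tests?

Apply inclusion-exclusion:
P(at least one) = 43 + 41 + 46 + 32 − 13 − 21 − 14 − 16 − 12 − 17 + 8 + 7 + 10 + 6 − 5 = 95%
P(none) = 100% − 95% = 5%

5%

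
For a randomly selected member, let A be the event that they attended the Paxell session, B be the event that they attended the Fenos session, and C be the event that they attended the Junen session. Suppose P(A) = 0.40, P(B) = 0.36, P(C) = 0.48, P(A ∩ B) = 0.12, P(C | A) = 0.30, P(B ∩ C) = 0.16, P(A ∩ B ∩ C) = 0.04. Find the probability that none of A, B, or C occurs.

P(A ∩ C) = P(A)·P(C|A) = 0.40 × 0.30 = 0.12
By inclusion-exclusion,
P(A ∪ B ∪ C) = 0.40 + 0.36 + 0.48 − 0.12 − 0.12 − 0.16 + 0.04 = 0.88
P(none) = 1 − 0.88 = 0.12

0.12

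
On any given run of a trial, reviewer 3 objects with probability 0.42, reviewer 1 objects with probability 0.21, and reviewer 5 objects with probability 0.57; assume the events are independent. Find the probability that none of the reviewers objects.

0.197026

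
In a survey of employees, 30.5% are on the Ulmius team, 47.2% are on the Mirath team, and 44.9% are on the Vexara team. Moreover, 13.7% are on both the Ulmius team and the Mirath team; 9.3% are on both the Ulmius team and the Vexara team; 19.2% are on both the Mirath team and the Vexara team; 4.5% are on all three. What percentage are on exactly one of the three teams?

Using the inclusion–exclusion count for exactly one event:
P(exactly one) = 30.5 + 47.2 + 44.9 − 2·13.7 − 2·9.3 − 2·19.2 + 3·4.5 = 51.7%

51.7%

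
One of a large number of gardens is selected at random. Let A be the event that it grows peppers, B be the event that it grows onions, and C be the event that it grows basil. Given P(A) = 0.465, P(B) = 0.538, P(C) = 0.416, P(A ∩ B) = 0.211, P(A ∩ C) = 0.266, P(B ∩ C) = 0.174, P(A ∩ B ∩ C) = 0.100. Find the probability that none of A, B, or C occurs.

0.132

P(A ∪ B ∪ C) = 0.465 + 0.538 + 0.416 − 0.211 − 0.266 − 0.174 + 0.100 = 0.868
P(none) = 1 − 0.868 = 0.132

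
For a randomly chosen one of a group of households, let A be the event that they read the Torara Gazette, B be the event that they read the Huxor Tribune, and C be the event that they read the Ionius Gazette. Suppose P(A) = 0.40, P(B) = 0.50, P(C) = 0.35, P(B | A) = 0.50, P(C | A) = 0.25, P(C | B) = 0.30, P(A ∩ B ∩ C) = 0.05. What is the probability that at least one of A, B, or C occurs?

P(A ∩ B) = P(A)·P(B|A) = 0.40 × 0.50 = 0.20
P(A ∩ C) = P(A)·P(C|A) = 0.40 × 0.25 = 0.10
P(B ∩ C) = P(B)·P(C|B) = 0.50 × 0.30 = 0.15
By inclusion-exclusion,
P(A ∪ B ∪ C) = 0.40 + 0.50 + 0.35 − 0.20 − 0.10 − 0.15 + 0.05 = 0.85

0.85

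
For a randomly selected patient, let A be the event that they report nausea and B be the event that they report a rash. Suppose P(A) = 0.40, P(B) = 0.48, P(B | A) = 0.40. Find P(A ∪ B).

0.72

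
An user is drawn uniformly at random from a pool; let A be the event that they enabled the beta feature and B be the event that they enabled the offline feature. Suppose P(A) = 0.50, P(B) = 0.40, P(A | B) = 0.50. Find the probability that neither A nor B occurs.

P(A ∩ B) = P(B)·P(A|B) = 0.40 × 0.50 = 0.20
P(A ∪ B) = 0.50 + 0.40 − 0.20 = 0.70
P(none) = 1 − 0.70 = 0.30

0.30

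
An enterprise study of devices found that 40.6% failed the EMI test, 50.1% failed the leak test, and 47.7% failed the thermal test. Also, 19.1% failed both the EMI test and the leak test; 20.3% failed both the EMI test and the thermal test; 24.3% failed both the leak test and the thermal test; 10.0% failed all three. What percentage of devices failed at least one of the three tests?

84.7%

Inclusion–exclusion gives
P(union) = 40.6 + 50.1 + 47.7 − 19.1 − 20.3 − 24.3 + 10.0 = 84.7%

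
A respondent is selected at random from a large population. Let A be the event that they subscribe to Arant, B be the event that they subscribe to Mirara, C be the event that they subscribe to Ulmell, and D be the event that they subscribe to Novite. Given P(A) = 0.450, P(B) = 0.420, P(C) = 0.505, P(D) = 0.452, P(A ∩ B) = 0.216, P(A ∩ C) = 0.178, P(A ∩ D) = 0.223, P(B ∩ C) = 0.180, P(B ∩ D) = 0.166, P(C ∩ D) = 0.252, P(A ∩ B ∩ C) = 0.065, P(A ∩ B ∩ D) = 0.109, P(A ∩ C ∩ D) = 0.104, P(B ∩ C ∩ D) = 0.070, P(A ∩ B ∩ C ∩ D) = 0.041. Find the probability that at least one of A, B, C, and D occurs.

0.919

Inclusion–exclusion gives
P(A ∪ B ∪ C ∪ D) = 0.450 + 0.420 + 0.505 + 0.452 − 0.216 − 0.178 − 0.223 − 0.180 − 0.166 − 0.252 + 0.065 + 0.109 + 0.104 + 0.070 − 0.041 = 0.919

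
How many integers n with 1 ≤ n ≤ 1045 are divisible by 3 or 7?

Inclusion–exclusion gives
⌊1045/3⌋ + ⌊1045/7⌋ − ⌊1045/21⌋ = 348 + 149 − 49 = 448

448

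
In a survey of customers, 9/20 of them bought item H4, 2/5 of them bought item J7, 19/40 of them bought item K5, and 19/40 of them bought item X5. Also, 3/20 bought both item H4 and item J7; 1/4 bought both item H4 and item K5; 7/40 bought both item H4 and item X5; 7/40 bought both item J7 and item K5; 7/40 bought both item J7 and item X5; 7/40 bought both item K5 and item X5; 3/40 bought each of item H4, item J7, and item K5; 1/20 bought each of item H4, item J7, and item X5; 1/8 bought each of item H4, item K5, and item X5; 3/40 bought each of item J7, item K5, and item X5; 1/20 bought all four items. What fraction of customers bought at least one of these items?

39/40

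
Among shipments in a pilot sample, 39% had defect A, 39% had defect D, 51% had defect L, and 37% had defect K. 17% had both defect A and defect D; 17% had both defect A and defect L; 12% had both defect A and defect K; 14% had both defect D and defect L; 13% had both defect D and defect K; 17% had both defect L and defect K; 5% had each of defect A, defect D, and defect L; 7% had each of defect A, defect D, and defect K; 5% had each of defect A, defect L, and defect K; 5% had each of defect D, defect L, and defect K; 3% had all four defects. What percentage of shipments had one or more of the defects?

95%

P(≥1) = 39 + 39 + 51 + 37 − 17 − 17 − 12 − 14 − 13 − 17 + 5 + 7 + 5 + 5 − 3 = 95%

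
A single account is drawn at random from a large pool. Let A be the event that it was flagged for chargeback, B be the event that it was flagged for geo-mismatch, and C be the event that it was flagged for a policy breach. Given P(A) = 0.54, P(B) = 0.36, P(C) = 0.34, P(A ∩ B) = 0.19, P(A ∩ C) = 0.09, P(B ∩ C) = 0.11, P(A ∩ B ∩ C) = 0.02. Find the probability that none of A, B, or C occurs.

0.13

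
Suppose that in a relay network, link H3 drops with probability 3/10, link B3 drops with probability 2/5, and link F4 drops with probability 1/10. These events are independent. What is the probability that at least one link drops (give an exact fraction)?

Since the events are independent, P(none) is the product of the individual non-occurrence probabilities.
P(none) = (1 − 3/10) × (1 − 2/5) × (1 − 1/10) = 7/10 × 3/5 × 9/10 = 189/500
P(at least one) = 1 − 189/500 = 311/500

311/500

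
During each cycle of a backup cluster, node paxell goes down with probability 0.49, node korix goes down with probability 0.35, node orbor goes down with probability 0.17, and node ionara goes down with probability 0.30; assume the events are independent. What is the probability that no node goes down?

0.1926015

P(none) = (1 − 0.49) × (1 − 0.35) × (1 − 0.17) × (1 − 0.30) = 0.51 × 0.65 × 0.83 × 0.70 = 0.1926015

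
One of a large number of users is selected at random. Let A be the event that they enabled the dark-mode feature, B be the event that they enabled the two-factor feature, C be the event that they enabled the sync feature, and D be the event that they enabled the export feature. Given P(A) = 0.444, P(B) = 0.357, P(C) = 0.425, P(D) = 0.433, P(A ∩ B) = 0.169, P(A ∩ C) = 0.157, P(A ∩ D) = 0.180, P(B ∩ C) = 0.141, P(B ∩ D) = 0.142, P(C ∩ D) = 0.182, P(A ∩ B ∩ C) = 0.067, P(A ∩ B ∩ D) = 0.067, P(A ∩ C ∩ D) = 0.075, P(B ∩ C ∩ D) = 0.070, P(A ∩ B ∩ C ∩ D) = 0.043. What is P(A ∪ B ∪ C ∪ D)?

0.924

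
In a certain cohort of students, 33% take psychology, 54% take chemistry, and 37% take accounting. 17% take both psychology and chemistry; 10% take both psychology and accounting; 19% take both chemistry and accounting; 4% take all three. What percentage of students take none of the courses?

Using inclusion–exclusion:
P(union) = 33 + 54 + 37 − 17 − 10 − 19 + 4 = 82%
P(none) = 100% − 82% = 18%

18%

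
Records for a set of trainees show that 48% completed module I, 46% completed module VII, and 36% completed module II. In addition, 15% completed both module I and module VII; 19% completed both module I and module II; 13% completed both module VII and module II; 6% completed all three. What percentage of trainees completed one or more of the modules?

89%

P(at least one) = 48 + 46 + 36 − 15 − 19 − 13 + 6 = 89%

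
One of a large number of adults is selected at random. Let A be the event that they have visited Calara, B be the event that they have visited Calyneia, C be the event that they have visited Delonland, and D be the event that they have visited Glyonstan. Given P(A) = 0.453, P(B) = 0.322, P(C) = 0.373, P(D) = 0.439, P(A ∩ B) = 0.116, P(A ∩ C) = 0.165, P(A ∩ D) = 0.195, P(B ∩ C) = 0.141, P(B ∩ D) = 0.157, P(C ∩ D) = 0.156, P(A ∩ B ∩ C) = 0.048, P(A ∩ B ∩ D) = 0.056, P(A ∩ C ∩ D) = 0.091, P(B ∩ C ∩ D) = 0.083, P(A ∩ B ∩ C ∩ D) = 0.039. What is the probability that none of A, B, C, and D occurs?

Using inclusion–exclusion:
P(A ∪ B ∪ C ∪ D) = 0.453 + 0.322 + 0.373 + 0.439 − 0.116 − 0.165 − 0.195 − 0.141 − 0.157 − 0.156 + 0.048 + 0.056 + 0.091 + 0.083 − 0.039 = 0.896
P(none) = 1 − 0.896 = 0.104

0.104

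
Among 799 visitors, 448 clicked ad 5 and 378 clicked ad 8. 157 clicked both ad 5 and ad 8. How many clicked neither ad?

130

Using inclusion–exclusion:
|union| = 448 + 378 − 157 = 669
None: 799 − 669 = 130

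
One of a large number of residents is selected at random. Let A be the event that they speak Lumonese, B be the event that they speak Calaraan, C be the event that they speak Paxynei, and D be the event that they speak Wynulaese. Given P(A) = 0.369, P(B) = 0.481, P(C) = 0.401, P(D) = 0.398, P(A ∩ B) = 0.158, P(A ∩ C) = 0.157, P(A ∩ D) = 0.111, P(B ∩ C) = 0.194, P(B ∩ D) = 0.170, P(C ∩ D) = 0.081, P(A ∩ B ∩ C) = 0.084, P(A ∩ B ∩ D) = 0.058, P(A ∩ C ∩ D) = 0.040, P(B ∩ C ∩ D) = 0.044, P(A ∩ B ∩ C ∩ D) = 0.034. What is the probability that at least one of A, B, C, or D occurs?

By inclusion-exclusion,
P(A ∪ B ∪ C ∪ D) = 0.369 + 0.481 + 0.401 + 0.398 − 0.158 − 0.157 − 0.111 − 0.194 − 0.170 − 0.081 + 0.084 + 0.058 + 0.040 + 0.044 − 0.034 = 0.970

0.970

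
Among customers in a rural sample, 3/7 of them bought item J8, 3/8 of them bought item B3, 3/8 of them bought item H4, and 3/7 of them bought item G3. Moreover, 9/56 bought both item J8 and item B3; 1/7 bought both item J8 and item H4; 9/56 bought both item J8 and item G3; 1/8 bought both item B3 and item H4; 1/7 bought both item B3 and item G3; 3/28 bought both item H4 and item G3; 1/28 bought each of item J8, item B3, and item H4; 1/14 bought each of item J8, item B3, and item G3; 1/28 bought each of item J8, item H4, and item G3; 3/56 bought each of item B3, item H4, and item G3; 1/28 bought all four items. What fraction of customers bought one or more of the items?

13/14

P(union) = 3/7 + 3/8 + 3/8 + 3/7 − 9/56 − 1/7 − 9/56 − 1/8 − 1/7 − 3/28 + 1/28 + 1/14 + 1/28 + 3/56 − 1/28 = 13/14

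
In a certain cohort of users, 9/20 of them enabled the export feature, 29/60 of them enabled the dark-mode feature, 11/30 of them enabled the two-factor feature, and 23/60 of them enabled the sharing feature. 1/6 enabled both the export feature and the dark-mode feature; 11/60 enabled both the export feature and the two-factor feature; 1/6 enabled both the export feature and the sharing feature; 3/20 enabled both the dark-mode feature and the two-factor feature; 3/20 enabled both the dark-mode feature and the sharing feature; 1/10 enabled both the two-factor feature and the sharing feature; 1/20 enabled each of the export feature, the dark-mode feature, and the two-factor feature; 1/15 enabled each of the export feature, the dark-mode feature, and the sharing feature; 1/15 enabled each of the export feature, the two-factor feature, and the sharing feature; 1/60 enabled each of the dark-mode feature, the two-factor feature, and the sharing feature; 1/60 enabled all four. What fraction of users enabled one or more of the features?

Apply inclusion-exclusion:
P(at least one) = 9/20 + 29/60 + 11/30 + 23/60 − 1/6 − 11/60 − 1/6 − 3/20 − 3/20 − 1/10 + 1/20 + 1/15 + 1/15 + 1/60 − 1/60 = 19/20

19/20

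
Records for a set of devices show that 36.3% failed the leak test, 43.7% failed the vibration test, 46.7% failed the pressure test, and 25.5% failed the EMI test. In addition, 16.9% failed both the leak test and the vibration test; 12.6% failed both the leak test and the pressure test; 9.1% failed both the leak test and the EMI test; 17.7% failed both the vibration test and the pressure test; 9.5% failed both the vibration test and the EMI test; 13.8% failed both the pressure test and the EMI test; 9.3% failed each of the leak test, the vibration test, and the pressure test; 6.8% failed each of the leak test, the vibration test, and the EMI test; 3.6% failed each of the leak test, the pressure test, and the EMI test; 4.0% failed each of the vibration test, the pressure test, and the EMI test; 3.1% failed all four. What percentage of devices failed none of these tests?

6.8%

Using inclusion–exclusion:
P(union) = 36.3 + 43.7 + 46.7 + 25.5 − 16.9 − 12.6 − 9.1 − 17.7 − 9.5 − 13.8 + 9.3 + 6.8 + 3.6 + 4.0 − 3.1 = 93.2%
P(none) = 100% − 93.2% = 6.8%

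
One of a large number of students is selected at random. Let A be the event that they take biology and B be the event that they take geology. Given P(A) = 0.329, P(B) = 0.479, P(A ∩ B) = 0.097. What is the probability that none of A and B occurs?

By inclusion–exclusion:
P(A ∪ B) = 0.329 + 0.479 − 0.097 = 0.711
P(none) = 1 − 0.711 = 0.289

0.289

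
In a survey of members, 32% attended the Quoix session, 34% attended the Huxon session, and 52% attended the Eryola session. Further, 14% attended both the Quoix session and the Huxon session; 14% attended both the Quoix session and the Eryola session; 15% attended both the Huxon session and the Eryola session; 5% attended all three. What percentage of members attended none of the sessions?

20%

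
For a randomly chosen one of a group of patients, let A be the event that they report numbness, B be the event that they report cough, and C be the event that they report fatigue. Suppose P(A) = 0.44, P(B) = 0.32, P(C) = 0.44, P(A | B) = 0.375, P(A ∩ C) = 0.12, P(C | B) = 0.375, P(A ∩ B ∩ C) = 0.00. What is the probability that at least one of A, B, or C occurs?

0.84

P(A ∩ B) = P(B)·P(A|B) = 0.32 × 0.375 = 0.12
P(B ∩ C) = P(B)·P(C|B) = 0.32 × 0.375 = 0.12
P(A ∪ B ∪ C) = 0.44 + 0.32 + 0.44 − 0.12 − 0.12 − 0.12 + 0.00 = 0.84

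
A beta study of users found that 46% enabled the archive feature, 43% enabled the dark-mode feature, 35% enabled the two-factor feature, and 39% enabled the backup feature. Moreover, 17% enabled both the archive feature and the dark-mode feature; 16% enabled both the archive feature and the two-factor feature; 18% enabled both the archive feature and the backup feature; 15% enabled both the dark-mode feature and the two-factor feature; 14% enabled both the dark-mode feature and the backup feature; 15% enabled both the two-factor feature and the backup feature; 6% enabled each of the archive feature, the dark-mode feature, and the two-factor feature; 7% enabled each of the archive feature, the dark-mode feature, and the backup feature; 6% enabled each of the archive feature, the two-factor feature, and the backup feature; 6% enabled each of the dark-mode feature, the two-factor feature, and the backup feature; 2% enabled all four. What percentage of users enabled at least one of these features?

91%

Apply inclusion-exclusion:
P(union) = 46 + 43 + 35 + 39 − 17 − 16 − 18 − 15 − 14 − 15 + 6 + 7 + 6 + 6 − 2 = 91%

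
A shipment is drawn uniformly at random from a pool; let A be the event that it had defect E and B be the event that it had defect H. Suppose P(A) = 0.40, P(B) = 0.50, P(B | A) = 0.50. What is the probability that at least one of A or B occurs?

0.70

P(A ∩ B) = P(A)·P(B|A) = 0.40 × 0.50 = 0.20
Inclusion–exclusion gives
P(A ∪ B) = 0.40 + 0.50 − 0.20 = 0.70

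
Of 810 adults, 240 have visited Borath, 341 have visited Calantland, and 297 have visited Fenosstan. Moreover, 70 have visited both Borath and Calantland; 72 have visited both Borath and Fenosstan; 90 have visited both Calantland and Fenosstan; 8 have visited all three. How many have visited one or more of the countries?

654

By inclusion-exclusion,
|union| = 240 + 341 + 297 − 70 − 72 − 90 + 8 = 654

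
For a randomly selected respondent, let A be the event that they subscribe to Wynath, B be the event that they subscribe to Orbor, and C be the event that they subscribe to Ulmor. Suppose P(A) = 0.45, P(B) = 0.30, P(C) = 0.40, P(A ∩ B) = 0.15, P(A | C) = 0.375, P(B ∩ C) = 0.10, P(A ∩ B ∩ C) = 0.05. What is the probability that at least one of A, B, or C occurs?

0.80

P(A ∩ C) = P(C)·P(A|C) = 0.40 × 0.375 = 0.15
P(A ∪ B ∪ C) = 0.45 + 0.30 + 0.40 − 0.15 − 0.15 − 0.10 + 0.05 = 0.80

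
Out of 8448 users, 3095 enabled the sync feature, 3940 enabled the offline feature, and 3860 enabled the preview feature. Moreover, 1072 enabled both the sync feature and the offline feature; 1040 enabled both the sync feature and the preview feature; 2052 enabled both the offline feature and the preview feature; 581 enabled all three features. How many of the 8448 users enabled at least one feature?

7312

|at least one| = 3095 + 3940 + 3860 − 1072 − 1040 − 2052 + 581 = 7312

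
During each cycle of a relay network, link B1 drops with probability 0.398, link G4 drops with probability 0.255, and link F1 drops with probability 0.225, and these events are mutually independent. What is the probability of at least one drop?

0.65242025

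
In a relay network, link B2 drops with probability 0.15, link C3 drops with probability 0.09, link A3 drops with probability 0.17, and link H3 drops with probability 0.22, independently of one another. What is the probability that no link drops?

0.5007639

P(none) = (1 − 0.15) × (1 − 0.09) × (1 − 0.17) × (1 − 0.22) = 0.85 × 0.91 × 0.83 × 0.78 = 0.5007639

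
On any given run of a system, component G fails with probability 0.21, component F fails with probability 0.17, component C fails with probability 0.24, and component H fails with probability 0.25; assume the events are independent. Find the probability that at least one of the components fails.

0.626251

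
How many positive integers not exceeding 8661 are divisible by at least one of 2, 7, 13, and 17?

5436

floor(8661/2) + floor(8661/7) + floor(8661/13) + floor(8661/17) − floor(8661/14) − floor(8661/26) − floor(8661/34) − floor(8661/91) − floor(8661/119) − floor(8661/221) + floor(8661/182) + floor(8661/238) + floor(8661/442) + floor(8661/1547) − floor(8661/3094) = 4330 + 1237 + 666 + 509 − 618 − 333 − 254 − 95 − 72 − 39 + 47 + 36 + 19 + 5 − 2 = 5436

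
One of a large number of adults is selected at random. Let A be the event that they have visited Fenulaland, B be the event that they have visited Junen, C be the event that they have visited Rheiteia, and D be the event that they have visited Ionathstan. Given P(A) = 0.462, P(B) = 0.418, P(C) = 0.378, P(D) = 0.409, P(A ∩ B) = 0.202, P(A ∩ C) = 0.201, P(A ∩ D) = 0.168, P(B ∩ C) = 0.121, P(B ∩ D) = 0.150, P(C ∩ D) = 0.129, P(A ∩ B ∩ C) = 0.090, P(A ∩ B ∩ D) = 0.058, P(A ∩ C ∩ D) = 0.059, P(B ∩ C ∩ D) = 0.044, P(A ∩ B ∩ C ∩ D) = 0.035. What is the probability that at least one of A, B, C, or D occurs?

By inclusion–exclusion:
P(A ∪ B ∪ C ∪ D) = 0.462 + 0.418 + 0.378 + 0.409 − 0.202 − 0.201 − 0.168 − 0.121 − 0.150 − 0.129 + 0.090 + 0.058 + 0.059 + 0.044 − 0.035 = 0.912

0.912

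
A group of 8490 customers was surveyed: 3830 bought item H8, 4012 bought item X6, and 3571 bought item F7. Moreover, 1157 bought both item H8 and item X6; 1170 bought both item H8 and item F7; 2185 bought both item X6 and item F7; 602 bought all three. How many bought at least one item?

7503

N(≥1) = 3830 + 4012 + 3571 − 1157 − 1170 − 2185 + 602 = 7503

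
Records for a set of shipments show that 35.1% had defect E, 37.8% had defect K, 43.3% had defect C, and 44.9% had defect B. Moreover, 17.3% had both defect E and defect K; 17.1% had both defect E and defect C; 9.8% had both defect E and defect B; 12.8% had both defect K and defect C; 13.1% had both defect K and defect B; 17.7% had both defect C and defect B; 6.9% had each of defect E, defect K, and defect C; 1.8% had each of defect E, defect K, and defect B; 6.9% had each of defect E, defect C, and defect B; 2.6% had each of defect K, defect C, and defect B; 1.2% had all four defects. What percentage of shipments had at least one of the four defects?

90.3%

By inclusion–exclusion:
P(union) = 35.1 + 37.8 + 43.3 + 44.9 − 17.3 − 17.1 − 9.8 − 12.8 − 13.1 − 17.7 + 6.9 + 1.8 + 6.9 + 2.6 − 1.2 = 90.3%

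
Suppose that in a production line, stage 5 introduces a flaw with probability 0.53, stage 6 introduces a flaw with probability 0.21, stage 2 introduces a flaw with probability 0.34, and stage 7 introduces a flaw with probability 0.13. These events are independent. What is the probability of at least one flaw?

0.78679954

Since the events are independent, P(none) is the product of the individual non-occurrence probabilities.
P(none) = (1 − 0.53) × (1 − 0.21) × (1 − 0.34) × (1 − 0.13) = 0.47 × 0.79 × 0.66 × 0.87 = 0.21320046
P(at least one) = 1 − 0.21320046 = 0.78679954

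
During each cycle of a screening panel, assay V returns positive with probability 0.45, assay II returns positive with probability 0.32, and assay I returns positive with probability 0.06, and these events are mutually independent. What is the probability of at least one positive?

P(none) = (1 − 0.45) × (1 − 0.32) × (1 − 0.06) = 0.55 × 0.68 × 0.94 = 0.35156
P(at least one) = 1 − 0.35156 = 0.64844

0.64844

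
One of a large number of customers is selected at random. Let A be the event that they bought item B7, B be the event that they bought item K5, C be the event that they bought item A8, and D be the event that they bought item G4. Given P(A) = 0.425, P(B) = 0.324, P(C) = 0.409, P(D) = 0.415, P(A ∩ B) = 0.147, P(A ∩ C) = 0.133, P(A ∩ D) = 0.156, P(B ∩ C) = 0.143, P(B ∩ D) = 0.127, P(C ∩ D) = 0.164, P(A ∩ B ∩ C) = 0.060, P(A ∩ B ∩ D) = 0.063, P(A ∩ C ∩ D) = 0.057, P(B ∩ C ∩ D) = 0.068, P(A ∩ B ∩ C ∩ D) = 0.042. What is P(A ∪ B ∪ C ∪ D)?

0.909

Apply inclusion-exclusion:
P(A ∪ B ∪ C ∪ D) = 0.425 + 0.324 + 0.409 + 0.415 − 0.147 − 0.133 − 0.156 − 0.143 − 0.127 − 0.164 + 0.060 + 0.063 + 0.057 + 0.068 − 0.042 = 0.909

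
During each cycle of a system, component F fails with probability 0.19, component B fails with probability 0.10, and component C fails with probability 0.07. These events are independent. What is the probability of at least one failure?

0.32203

Since the events are independent, P(none) is the product of the individual non-occurrence probabilities.
P(none) = (1 − 0.19) × (1 − 0.10) × (1 − 0.07) = 0.81 × 0.90 × 0.93 = 0.67797
P(at least one) = 1 − 0.67797 = 0.32203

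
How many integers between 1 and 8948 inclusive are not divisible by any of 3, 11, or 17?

2982 + 813 + 526 − 271 − 175 − 47 + 15 = 3843
8948 − 3843 = 5105

5105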